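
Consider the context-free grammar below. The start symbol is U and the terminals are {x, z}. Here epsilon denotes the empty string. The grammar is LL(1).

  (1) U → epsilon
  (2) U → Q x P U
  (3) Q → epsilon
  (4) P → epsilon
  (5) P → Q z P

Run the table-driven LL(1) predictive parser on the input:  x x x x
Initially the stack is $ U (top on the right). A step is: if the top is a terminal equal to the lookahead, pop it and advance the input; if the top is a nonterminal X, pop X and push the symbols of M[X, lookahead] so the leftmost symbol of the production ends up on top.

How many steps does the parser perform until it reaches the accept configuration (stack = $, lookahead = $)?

      Stack      Input      Action
   1  $ U        x x x x $  expand U → Q x P U
   2  $ U P x Q  x x x x $  expand Q → epsilon
   3  $ U P x    x x x x $  match x
   4  $ U P      x x x $    expand P → epsilon
   5  $ U        x x x $    expand U → Q x P U
   6  $ U P x Q  x x x $    expand Q → epsilon
   7  $ U P x    x x x $    match x
   8  $ U P      x x $      expand P → epsilon
   9  $ U        x x $      expand U → Q x P U
  10  $ U P x Q  x x $      expand Q → epsilon
  11  $ U P x    x x $      match x
  12  $ U P      x $        expand P → epsilon
  13  $ U        x $        expand U → Q x P U
  14  $ U P x Q  x $        expand Q → epsilon
  15  $ U P x    x $        match x
  16  $ U P      $          expand P → epsilon
  17  $ U        $          expand U → epsilon
Accept reached after 17 steps.

17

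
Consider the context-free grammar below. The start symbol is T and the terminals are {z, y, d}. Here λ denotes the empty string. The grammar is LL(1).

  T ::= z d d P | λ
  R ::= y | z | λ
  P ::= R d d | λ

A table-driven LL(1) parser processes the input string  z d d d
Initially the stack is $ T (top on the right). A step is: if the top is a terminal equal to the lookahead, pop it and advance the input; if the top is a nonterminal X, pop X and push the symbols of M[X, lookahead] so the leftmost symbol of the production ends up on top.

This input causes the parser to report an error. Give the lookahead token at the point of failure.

     Stack      Input      Action
  1  $ T        z d d d $  expand T ::= z d d P
  2  $ P d d z  z d d d $  match z
  3  $ P d d    d d d $    match d
  4  $ P d      d d $      match d
  5  $ P        d $        expand P ::= R d d
  6  $ d d R    d $        expand R ::= λ
  7  $ d d      d $        match d
  8  $ d        $          error: top is terminal d but lookahead is $

$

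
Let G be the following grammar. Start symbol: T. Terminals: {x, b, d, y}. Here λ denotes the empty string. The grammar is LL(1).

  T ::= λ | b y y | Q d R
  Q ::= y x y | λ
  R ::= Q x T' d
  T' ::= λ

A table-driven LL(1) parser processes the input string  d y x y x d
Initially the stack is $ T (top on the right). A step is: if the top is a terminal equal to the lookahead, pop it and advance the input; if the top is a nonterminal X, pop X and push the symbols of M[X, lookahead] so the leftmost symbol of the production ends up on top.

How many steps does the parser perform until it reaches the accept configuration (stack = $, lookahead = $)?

11

      Stack           Input          Action
   1  $ T             d y x y x d $  expand T ::= Q d R
   2  $ R d Q         d y x y x d $  expand Q ::= λ
   3  $ R d           d y x y x d $  match d
   4  $ R             y x y x d $    expand R ::= Q x T' d
   5  $ d T' x Q      y x y x d $    expand Q ::= y x y
   6  $ d T' x y x y  y x y x d $    match y
   7  $ d T' x y x    x y x d $      match x
   8  $ d T' x y      y x d $        match y
   9  $ d T' x        x d $          match x
  10  $ d T'          d $            expand T' ::= λ
  11  $ d             d $            match d
Accept reached after 11 steps.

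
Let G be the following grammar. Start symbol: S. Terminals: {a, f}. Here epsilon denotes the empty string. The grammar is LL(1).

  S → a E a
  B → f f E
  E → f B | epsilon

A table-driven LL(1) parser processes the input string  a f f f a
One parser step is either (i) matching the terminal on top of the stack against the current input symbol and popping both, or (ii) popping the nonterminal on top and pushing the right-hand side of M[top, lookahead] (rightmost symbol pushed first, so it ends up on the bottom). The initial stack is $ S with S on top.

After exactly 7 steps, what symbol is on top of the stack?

step 1: stack=$ S  input=a f f f a $  — expand S → a E a
step 2: stack=$ a E a  input=a f f f a $  — match a
step 3: stack=$ a E  input=f f f a $  — expand E → f B
step 4: stack=$ a B f  input=f f f a $  — match f
step 5: stack=$ a B  input=f f a $  — expand B → f f E
step 6: stack=$ a E f f  input=f f a $  — match f
step 7: stack=$ a E f  input=f a $  — match f
Stack after step 7: $ a E (top = E).

E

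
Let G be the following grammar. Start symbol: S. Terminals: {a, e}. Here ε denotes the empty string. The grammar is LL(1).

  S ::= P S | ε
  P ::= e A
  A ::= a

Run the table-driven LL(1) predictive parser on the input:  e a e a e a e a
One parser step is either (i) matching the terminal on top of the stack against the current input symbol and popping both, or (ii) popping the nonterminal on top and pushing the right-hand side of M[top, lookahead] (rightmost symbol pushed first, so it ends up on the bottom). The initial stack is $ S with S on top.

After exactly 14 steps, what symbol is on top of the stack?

a

      Stack    Input              Action
   1  $ S      e a e a e a e a $  expand S ::= P S
   2  $ S P    e a e a e a e a $  expand P ::= e A
   3  $ S A e  e a e a e a e a $  match e
   4  $ S A    a e a e a e a $    expand A ::= a
   5  $ S a    a e a e a e a $    match a
   6  $ S      e a e a e a $      expand S ::= P S
   7  $ S P    e a e a e a $      expand P ::= e A
   8  $ S A e  e a e a e a $      match e
   9  $ S A    a e a e a $        expand A ::= a
  10  $ S a    a e a e a $        match a
  11  $ S      e a e a $          expand S ::= P S
  12  $ S P    e a e a $          expand P ::= e A
  13  $ S A e  e a e a $          match e
  14  $ S A    a e a $            expand A ::= a
Stack after step 14: $ S a (top = a).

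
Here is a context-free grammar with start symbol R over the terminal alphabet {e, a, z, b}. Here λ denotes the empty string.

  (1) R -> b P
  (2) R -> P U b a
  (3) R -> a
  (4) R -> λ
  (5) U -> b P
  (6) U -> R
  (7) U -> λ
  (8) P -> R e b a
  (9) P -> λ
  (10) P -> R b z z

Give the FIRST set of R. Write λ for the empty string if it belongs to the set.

FIRST(R) = {λ, a, b, e}  (via P U b a)
FIRST(U) = {λ, a, b, e}  (via R)
FIRST(P) = {λ, a, b, e}  (via R e b a, R b z z)

{λ, a, b, e}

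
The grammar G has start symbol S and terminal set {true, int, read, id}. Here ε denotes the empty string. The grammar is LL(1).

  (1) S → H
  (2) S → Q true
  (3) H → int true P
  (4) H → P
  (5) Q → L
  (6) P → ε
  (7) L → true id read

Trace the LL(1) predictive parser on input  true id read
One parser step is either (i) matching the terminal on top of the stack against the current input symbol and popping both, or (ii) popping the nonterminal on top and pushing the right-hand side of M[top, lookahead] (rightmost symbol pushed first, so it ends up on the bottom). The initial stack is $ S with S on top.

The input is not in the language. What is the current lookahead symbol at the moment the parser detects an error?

$

step 1: stack=$ S  input=true id read $  — expand S → Q true
step 2: stack=$ true Q  input=true id read $  — expand Q → L
step 3: stack=$ true L  input=true id read $  — expand L → true id read
step 4: stack=$ true read id true  input=true id read $  — match true
step 5: stack=$ true read id  input=id read $  — match id
step 6: stack=$ true read  input=read $  — match read
step 7: stack=$ true  input=$  — error: top is terminal true but lookahead is $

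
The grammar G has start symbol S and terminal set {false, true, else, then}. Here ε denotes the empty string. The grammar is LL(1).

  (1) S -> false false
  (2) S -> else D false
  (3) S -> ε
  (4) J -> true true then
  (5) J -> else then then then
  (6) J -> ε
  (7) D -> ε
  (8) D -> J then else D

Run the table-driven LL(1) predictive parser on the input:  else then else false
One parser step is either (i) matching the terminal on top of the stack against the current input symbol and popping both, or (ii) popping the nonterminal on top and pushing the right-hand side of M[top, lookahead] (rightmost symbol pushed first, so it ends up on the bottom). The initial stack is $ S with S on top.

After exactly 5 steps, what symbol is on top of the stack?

else

     Stack                  Input                   Action
  1  $ S                    else then else false $  expand S -> else D false
  2  $ false D else         else then else false $  match else
  3  $ false D              then else false $       expand D -> J then else D
  4  $ false D else then J  then else false $       expand J -> ε
  5  $ false D else then    then else false $       match then
Stack after step 5: $ false D else (top = else).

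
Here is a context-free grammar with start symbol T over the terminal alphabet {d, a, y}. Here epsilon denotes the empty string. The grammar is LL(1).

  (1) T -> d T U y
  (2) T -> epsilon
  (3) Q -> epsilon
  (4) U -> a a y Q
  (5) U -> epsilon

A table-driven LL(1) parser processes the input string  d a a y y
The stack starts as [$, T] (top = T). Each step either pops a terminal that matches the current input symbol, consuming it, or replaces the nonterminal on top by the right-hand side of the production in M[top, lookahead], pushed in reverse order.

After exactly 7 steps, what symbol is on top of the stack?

Q

     Stack        Input        Action
  1  $ T          d a a y y $  expand T -> d T U y
  2  $ y U T d    d a a y y $  match d
  3  $ y U T      a a y y $    expand T -> epsilon
  4  $ y U        a a y y $    expand U -> a a y Q
  5  $ y Q y a a  a a y y $    match a
  6  $ y Q y a    a y y $      match a
  7  $ y Q y      y y $        match y
Stack after step 7: $ y Q (top = Q).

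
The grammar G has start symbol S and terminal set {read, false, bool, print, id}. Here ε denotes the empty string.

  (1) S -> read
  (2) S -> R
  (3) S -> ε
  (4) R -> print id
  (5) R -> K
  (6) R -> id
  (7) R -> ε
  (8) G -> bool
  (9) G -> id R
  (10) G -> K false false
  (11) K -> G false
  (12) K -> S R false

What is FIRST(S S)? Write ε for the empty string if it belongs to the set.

{ε, bool, false, id, print, read}

FIRST(S) = {ε, bool, false, id, print, read}  (via R)
FIRST(R) = {ε, bool, false, id, print, read}  (via K)
FIRST(G) = {bool, false, id, print, read}  (via K false false)
FIRST(K) = {bool, false, id, print, read}  (via G false, S R false)
FIRST(S S): take FIRST of each symbol in turn, carrying on past any symbol whose FIRST contains ε; result {ε, bool, false, id, print, read}.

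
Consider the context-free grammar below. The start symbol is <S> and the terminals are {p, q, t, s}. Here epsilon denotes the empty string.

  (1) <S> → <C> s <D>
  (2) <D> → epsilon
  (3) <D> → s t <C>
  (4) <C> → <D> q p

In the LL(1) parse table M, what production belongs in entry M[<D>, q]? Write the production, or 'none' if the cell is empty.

FIRST(<D>): from <D>→epsilon we get {epsilon}; from <D>→s t <C> we get {s}. So FIRST(<D>) = {epsilon, s}.
FIRST(<C>): from <C>→<D> q p we get {q, s}. So FIRST(<C>) = {q, s}.
FIRST(<S>): from <S>→<C> s <D> we get {q, s}. So FIRST(<S>) = {q, s}.
FOLLOW(<S>) includes $ since <S> is the start symbol.
FOLLOW(<S>): <S> appears on no right-hand side. Thus FOLLOW(<S>) = {$}.
FOLLOW(<D>): in <S>→<C> s <D>, the suffix after <D> is empty, so FOLLOW(<D>) ⊇ FOLLOW(<S>) = {$}; in <C>→<D> q p, <D> is followed by q p with FIRST {q}. Thus FOLLOW(<D>) = {$, q}.
For <D> → epsilon: FIRST(epsilon) = {epsilon}, so it goes in M[<D>, t] for t ∈ {}; since epsilon ∈ FIRST, also for every t ∈ FOLLOW(<D>) = {$, q}.
For <D> → s t <C>: FIRST(s t <C>) = {s}, so it goes in M[<D>, t] for t ∈ {s}.

<D> → epsilon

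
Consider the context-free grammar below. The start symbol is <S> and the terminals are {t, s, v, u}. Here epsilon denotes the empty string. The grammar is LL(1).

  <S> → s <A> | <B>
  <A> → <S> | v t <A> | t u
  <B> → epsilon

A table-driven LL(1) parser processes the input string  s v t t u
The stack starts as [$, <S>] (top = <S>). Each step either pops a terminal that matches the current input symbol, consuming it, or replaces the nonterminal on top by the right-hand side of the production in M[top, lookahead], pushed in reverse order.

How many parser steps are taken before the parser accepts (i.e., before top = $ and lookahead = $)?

8

step 1: stack=$ <S>  input=s v t t u $  — expand <S> → s <A>
step 2: stack=$ <A> s  input=s v t t u $  — match s
step 3: stack=$ <A>  input=v t t u $  — expand <A> → v t <A>
step 4: stack=$ <A> t v  input=v t t u $  — match v
step 5: stack=$ <A> t  input=t t u $  — match t
step 6: stack=$ <A>  input=t u $  — expand <A> → t u
step 7: stack=$ u t  input=t u $  — match t
step 8: stack=$ u  input=u $  — match u
Accept reached after 8 steps.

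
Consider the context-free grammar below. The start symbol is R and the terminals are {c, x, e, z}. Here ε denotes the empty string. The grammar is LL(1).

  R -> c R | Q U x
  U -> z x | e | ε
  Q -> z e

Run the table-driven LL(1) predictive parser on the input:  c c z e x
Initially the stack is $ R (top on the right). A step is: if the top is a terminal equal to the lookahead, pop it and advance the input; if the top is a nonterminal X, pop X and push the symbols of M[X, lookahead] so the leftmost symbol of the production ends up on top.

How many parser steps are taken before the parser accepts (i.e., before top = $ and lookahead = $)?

      Stack      Input        Action
   1  $ R        c c z e x $  expand R -> c R
   2  $ R c      c c z e x $  match c
   3  $ R        c z e x $    expand R -> c R
   4  $ R c      c z e x $    match c
   5  $ R        z e x $      expand R -> Q U x
   6  $ x U Q    z e x $      expand Q -> z e
   7  $ x U e z  z e x $      match z
   8  $ x U e    e x $        match e
   9  $ x U      x $          expand U -> ε
  10  $ x        x $          match x
Accept reached after 10 steps.

10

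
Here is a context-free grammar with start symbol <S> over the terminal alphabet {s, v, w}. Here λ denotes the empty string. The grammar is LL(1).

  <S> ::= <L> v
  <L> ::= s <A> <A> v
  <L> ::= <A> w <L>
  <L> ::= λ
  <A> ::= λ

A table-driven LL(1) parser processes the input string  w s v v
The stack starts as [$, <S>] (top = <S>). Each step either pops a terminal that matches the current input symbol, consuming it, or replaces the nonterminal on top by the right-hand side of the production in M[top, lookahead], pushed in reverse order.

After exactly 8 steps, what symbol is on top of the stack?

     Stack            Input      Action
  1  $ <S>            w s v v $  expand <S> ::= <L> v
  2  $ v <L>          w s v v $  expand <L> ::= <A> w <L>
  3  $ v <L> w <A>    w s v v $  expand <A> ::= λ
  4  $ v <L> w        w s v v $  match w
  5  $ v <L>          s v v $    expand <L> ::= s <A> <A> v
  6  $ v v <A> <A> s  s v v $    match s
  7  $ v v <A> <A>    v v $      expand <A> ::= λ
  8  $ v v <A>        v v $      expand <A> ::= λ
Stack after step 8: $ v v (top = v).

v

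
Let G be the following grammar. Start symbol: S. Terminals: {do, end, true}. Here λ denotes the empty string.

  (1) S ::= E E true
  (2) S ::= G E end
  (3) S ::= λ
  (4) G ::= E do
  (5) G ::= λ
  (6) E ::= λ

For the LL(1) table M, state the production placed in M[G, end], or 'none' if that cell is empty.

FIRST(E): from E::=λ we get {λ}. So FIRST(E) = {λ}.
FIRST(G): from G::=E do we get {do}; from G::=λ we get {λ}. So FIRST(G) = {λ, do}.
FIRST(S): from S::=E E true we get {true}; from S::=G E end we get {do, end}; from S::=λ we get {λ}. So FIRST(S) = {λ, do, end, true}.
FOLLOW(S) includes $ since S is the start symbol.
FOLLOW(G): in S::=G E end, G is followed by E end with FIRST {end}. Thus FOLLOW(G) = {end}.
For G ::= E do: FIRST(E do) = {do}, so it goes in M[G, t] for t ∈ {do}.
For G ::= λ: FIRST(λ) = {λ}, so it goes in M[G, t] for t ∈ {}; since λ ∈ FIRST, also for every t ∈ FOLLOW(G) = {end}.

G ::= λ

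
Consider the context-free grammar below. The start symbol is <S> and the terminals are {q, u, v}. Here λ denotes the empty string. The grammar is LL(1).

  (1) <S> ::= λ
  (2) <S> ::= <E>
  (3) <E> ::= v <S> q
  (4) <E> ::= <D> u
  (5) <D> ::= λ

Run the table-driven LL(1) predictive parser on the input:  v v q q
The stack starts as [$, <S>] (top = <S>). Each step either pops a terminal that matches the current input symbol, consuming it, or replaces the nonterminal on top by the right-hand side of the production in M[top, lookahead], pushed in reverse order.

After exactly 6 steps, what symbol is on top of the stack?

<S>

     Stack        Input      Action
  1  $ <S>        v v q q $  expand <S> ::= <E>
  2  $ <E>        v v q q $  expand <E> ::= v <S> q
  3  $ q <S> v    v v q q $  match v
  4  $ q <S>      v q q $    expand <S> ::= <E>
  5  $ q <E>      v q q $    expand <E> ::= v <S> q
  6  $ q q <S> v  v q q $    match v
Stack after step 6: $ q q <S> (top = <S>).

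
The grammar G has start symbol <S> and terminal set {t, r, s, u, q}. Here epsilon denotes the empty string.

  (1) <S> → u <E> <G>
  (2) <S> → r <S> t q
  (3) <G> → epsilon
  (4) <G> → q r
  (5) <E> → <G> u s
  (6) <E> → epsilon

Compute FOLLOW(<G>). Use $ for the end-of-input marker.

FIRST(<S>): from <S>→u <E> <G> we get {u}; from <S>→r <S> t q we get {r}. So FIRST(<S>) = {r, u}.
FIRST(<G>): from <G>→epsilon we get {epsilon}; from <G>→q r we get {q}. So FIRST(<G>) = {epsilon, q}.
FIRST(<E>): from <E>→<G> u s we get {q, u}; from <E>→epsilon we get {epsilon}. So FIRST(<E>) = {epsilon, q, u}.
FOLLOW(<S>) includes $ since <S> is the start symbol.
FOLLOW(<S>): in <S>→r <S> t q, <S> is followed by t q with FIRST {t}. Thus FOLLOW(<S>) = {$, t}.
FOLLOW(<G>): in <S>→u <E> <G>, the suffix after <G> is empty, so FOLLOW(<G>) ⊇ FOLLOW(<S>) = {$, t}; in <E>→<G> u s, <G> is followed by u s with FIRST {u}. Thus FOLLOW(<G>) = {$, t, u}.
FOLLOW(<E>): in <S>→u <E> <G>, <E> is followed by <G> with FIRST {epsilon, q}; in <S>→u <E> <G>, the suffix after <E> is nullable, so FOLLOW(<E>) ⊇ FOLLOW(<S>) = {$, t}. Thus FOLLOW(<E>) = {$, q, t}.

{$, t, u}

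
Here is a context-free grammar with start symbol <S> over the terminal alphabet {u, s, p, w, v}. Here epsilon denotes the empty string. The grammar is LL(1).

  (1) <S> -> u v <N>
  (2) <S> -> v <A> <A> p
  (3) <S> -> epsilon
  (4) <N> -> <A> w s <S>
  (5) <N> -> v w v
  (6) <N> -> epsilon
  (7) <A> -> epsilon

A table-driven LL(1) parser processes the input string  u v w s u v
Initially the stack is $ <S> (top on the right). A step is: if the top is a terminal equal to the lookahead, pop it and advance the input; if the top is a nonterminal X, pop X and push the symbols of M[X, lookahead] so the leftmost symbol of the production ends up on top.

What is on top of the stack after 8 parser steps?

step 1: stack=$ <S>  input=u v w s u v $  — expand <S> -> u v <N>
step 2: stack=$ <N> v u  input=u v w s u v $  — match u
step 3: stack=$ <N> v  input=v w s u v $  — match v
step 4: stack=$ <N>  input=w s u v $  — expand <N> -> <A> w s <S>
step 5: stack=$ <S> s w <A>  input=w s u v $  — expand <A> -> epsilon
step 6: stack=$ <S> s w  input=w s u v $  — match w
step 7: stack=$ <S> s  input=s u v $  — match s
step 8: stack=$ <S>  input=u v $  — expand <S> -> u v <N>
Stack after step 8: $ <N> v u (top = u).

u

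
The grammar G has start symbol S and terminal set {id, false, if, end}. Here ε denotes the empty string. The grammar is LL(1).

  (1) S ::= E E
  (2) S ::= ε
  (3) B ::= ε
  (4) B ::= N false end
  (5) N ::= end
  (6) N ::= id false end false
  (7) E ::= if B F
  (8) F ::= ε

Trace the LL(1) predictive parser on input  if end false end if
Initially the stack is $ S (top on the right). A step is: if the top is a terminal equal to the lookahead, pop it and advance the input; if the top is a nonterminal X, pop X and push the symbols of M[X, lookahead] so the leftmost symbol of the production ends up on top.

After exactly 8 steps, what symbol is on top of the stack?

     Stack                Input                  Action
  1  $ S                  if end false end if $  expand S ::= E E
  2  $ E E                if end false end if $  expand E ::= if B F
  3  $ E F B if           if end false end if $  match if
  4  $ E F B              end false end if $     expand B ::= N false end
  5  $ E F end false N    end false end if $     expand N ::= end
  6  $ E F end false end  end false end if $     match end
  7  $ E F end false      false end if $         match false
  8  $ E F end            end if $               match end
Stack after step 8: $ E F (top = F).

F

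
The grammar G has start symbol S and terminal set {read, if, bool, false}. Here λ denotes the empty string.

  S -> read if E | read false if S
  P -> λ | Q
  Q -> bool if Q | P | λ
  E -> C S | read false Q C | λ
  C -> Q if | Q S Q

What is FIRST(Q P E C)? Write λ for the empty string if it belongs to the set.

FIRST(S) = {read}
FIRST(P) = {λ, bool}  (via Q)
FIRST(Q) = {λ, bool}  (via P)
FIRST(C) = {bool, if, read}  (via Q if, Q S Q)
FIRST(E) = {λ, bool, if, read}  (via C S)
FIRST(Q P E C): take FIRST of each symbol in turn, carrying on past any symbol whose FIRST contains λ; result {bool, if, read}.

{bool, if, read}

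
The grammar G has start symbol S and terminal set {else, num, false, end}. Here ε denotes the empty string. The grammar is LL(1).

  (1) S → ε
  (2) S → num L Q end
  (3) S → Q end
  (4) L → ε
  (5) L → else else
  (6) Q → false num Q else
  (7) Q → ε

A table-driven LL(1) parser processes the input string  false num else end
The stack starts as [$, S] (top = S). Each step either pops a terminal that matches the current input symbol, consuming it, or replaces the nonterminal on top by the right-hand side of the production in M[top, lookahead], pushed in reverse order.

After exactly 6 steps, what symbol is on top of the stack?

end

     Stack                   Input                 Action
  1  $ S                     false num else end $  expand S → Q end
  2  $ end Q                 false num else end $  expand Q → false num Q else
  3  $ end else Q num false  false num else end $  match false
  4  $ end else Q num        num else end $        match num
  5  $ end else Q            else end $            expand Q → ε
  6  $ end else              else end $            match else
Stack after step 6: $ end (top = end).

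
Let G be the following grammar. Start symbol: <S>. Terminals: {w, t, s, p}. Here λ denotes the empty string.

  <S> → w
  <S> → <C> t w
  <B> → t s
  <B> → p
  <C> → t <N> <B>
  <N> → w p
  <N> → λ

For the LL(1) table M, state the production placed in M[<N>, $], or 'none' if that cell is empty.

FIRST(<B>) = {p, t}
FIRST(<C>) = {t}
FIRST(<N>) = {λ, w}
FIRST(<S>) = {t, w}  (via <C> t w)
FOLLOW(<S>) includes $ since <S> is the start symbol.
FOLLOW(<N>): in <C>→t <N> <B>, <N> is followed by <B> with FIRST {p, t}. Thus FOLLOW(<N>) = {p, t}.
For <N> → w p: FIRST(w p) = {w}, so it goes in M[<N>, t] for t ∈ {w}.
For <N> → λ: FIRST(λ) = {λ}, so it goes in M[<N>, t] for t ∈ {}; since λ ∈ FIRST, also for every t ∈ FOLLOW(<N>) = {p, t}.
None of these place a production in M[<N>, $].

none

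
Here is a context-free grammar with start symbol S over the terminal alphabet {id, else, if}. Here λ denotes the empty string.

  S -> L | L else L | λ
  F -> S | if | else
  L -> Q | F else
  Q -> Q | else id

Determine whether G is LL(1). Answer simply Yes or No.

FIRST(S) = {λ, else, if}
FIRST(F) = {λ, else, if}
FIRST(L) = {else, if}
FIRST(Q) = {else}
FOLLOW(S) = {$, else}
FOLLOW(F) = {else}
FOLLOW(L) = {$, else}
FOLLOW(Q) = {$, else}
Cell M[F, else] receives both F -> S and F -> else — the grammar is not LL(1).

No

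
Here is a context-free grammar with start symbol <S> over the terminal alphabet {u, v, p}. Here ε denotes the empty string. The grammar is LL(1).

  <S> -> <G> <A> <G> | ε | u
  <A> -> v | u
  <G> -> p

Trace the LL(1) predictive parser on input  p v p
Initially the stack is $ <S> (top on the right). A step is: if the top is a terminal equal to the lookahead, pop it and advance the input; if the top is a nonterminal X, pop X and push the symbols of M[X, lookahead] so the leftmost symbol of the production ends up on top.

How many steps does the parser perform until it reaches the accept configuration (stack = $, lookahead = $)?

7

step 1: stack=$ <S>  input=p v p $  — expand <S> -> <G> <A> <G>
step 2: stack=$ <G> <A> <G>  input=p v p $  — expand <G> -> p
step 3: stack=$ <G> <A> p  input=p v p $  — match p
step 4: stack=$ <G> <A>  input=v p $  — expand <A> -> v
step 5: stack=$ <G> v  input=v p $  — match v
step 6: stack=$ <G>  input=p $  — expand <G> -> p
step 7: stack=$ p  input=p $  — match p
Accept reached after 7 steps.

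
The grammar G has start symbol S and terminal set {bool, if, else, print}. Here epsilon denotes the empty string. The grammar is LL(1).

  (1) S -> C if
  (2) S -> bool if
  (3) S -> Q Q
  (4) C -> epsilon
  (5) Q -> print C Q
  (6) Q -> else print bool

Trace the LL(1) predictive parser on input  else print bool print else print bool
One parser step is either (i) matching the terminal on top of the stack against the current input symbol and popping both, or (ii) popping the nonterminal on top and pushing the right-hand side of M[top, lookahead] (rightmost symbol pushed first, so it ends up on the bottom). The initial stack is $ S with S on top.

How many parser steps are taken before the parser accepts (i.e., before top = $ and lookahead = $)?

      Stack                Input                                    Action
   1  $ S                  else print bool print else print bool $  expand S -> Q Q
   2  $ Q Q                else print bool print else print bool $  expand Q -> else print bool
   3  $ Q bool print else  else print bool print else print bool $  match else
   4  $ Q bool print       print bool print else print bool $       match print
   5  $ Q bool             bool print else print bool $             match bool
   6  $ Q                  print else print bool $                  expand Q -> print C Q
   7  $ Q C print          print else print bool $                  match print
   8  $ Q C                else print bool $                        expand C -> epsilon
   9  $ Q                  else print bool $                        expand Q -> else print bool
  10  $ bool print else    else print bool $                        match else
  11  $ bool print         print bool $                             match print
  12  $ bool               bool $                                   match bool
Accept reached after 12 steps.

12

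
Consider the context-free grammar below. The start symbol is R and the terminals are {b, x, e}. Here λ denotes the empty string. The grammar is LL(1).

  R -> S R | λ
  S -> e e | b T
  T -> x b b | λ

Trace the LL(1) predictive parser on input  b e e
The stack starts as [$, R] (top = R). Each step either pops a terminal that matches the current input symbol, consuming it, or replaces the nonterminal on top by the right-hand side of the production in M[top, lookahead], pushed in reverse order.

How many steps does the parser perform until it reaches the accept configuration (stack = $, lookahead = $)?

9

step 1: stack=$ R  input=b e e $  — expand R -> S R
step 2: stack=$ R S  input=b e e $  — expand S -> b T
step 3: stack=$ R T b  input=b e e $  — match b
step 4: stack=$ R T  input=e e $  — expand T -> λ
step 5: stack=$ R  input=e e $  — expand R -> S R
step 6: stack=$ R S  input=e e $  — expand S -> e e
step 7: stack=$ R e e  input=e e $  — match e
step 8: stack=$ R e  input=e $  — match e
step 9: stack=$ R  input=$  — expand R -> λ
Accept reached after 9 steps.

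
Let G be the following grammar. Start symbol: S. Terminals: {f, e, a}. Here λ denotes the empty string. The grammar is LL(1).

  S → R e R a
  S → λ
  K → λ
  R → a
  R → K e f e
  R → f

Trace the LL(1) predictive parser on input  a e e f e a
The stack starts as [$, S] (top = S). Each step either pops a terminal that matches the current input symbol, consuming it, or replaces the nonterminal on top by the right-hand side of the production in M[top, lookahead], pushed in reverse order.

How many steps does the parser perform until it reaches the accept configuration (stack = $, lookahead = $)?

step 1: stack=$ S  input=a e e f e a $  — expand S → R e R a
step 2: stack=$ a R e R  input=a e e f e a $  — expand R → a
step 3: stack=$ a R e a  input=a e e f e a $  — match a
step 4: stack=$ a R e  input=e e f e a $  — match e
step 5: stack=$ a R  input=e f e a $  — expand R → K e f e
step 6: stack=$ a e f e K  input=e f e a $  — expand K → λ
step 7: stack=$ a e f e  input=e f e a $  — match e
step 8: stack=$ a e f  input=f e a $  — match f
step 9: stack=$ a e  input=e a $  — match e
step 10: stack=$ a  input=a $  — match a
Accept reached after 10 steps.

10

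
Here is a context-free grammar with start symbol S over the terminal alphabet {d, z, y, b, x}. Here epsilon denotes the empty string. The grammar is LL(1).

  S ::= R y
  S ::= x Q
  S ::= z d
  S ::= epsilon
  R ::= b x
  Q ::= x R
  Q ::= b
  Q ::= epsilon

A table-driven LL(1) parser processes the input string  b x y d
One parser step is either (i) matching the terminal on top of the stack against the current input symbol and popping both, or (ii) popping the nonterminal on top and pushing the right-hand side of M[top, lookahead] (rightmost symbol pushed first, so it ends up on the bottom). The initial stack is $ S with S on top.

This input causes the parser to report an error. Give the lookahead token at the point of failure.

d

step 1: stack=$ S  input=b x y d $  — expand S ::= R y
step 2: stack=$ y R  input=b x y d $  — expand R ::= b x
step 3: stack=$ y x b  input=b x y d $  — match b
step 4: stack=$ y x  input=x y d $  — match x
step 5: stack=$ y  input=y d $  — match y
step 6: stack=$  input=d $  — error: stack empty but input remains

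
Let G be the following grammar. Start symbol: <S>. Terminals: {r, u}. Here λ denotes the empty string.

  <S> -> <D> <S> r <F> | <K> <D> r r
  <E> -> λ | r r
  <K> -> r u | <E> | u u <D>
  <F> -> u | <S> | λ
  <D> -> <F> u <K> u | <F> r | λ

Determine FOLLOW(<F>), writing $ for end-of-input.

FIRST(<E>) = {λ, r}
FIRST(<K>) = {λ, r, u}  (via <E>)
FIRST(<S>) = {r, u}  (via <D> <S> r <F>, <K> <D> r r)
FIRST(<F>) = {λ, r, u}  (via <S>)
FIRST(<D>) = {λ, r, u}  (via <F> u <K> u, <F> r)
FOLLOW(<S>) includes $ since <S> is the start symbol.
FOLLOW(<K>): in <S>-><K> <D> r r, <K> is followed by <D> r r with FIRST {r, u}; in <D>-><F> u <K> u, <K> is followed by u with FIRST {u}. Thus FOLLOW(<K>) = {r, u}.
FOLLOW(<E>): in <K>-><E>, the suffix after <E> is empty, so FOLLOW(<E>) ⊇ FOLLOW(<K>) = {r, u}. Thus FOLLOW(<E>) = {r, u}.
FOLLOW(<D>): in <S>-><D> <S> r <F>, <D> is followed by <S> r <F> with FIRST {r, u}; in <S>-><K> <D> r r, <D> is followed by r r with FIRST {r}; in <K>->u u <D>, the suffix after <D> is empty, so FOLLOW(<D>) ⊇ FOLLOW(<K>) = {r, u}. Thus FOLLOW(<D>) = {r, u}.
FOLLOW(<S>): in <S>-><D> <S> r <F>, <S> is followed by r <F> with FIRST {r}; in <F>-><S>, the suffix after <S> is empty, so FOLLOW(<S>) ⊇ FOLLOW(<F>) = {$, r, u}. Thus FOLLOW(<S>) = {$, r, u}.
FOLLOW(<F>): in <S>-><D> <S> r <F>, the suffix after <F> is empty, so FOLLOW(<F>) ⊇ FOLLOW(<S>) = {$, r, u}; in <D>-><F> u <K> u, <F> is followed by u <K> u with FIRST {u}; in <D>-><F> r, <F> is followed by r with FIRST {r}. Thus FOLLOW(<F>) = {$, r, u}.

{$, r, u}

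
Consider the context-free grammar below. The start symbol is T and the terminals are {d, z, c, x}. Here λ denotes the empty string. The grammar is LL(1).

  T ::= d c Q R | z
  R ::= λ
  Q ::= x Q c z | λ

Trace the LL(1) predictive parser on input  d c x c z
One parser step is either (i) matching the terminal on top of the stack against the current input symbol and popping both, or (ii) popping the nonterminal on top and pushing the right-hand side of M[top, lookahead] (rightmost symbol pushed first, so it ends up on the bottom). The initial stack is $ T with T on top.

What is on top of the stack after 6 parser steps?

step 1: stack=$ T  input=d c x c z $  — expand T ::= d c Q R
step 2: stack=$ R Q c d  input=d c x c z $  — match d
step 3: stack=$ R Q c  input=c x c z $  — match c
step 4: stack=$ R Q  input=x c z $  — expand Q ::= x Q c z
step 5: stack=$ R z c Q x  input=x c z $  — match x
step 6: stack=$ R z c Q  input=c z $  — expand Q ::= λ
Stack after step 6: $ R z c (top = c).

c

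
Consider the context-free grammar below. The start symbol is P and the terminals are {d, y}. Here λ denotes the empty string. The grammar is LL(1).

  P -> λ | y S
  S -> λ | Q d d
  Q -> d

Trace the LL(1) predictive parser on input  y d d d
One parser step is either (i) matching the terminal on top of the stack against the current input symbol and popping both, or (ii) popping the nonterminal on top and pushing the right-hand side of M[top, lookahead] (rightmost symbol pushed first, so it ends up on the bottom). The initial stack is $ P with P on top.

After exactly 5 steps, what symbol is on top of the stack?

d

step 1: stack=$ P  input=y d d d $  — expand P -> y S
step 2: stack=$ S y  input=y d d d $  — match y
step 3: stack=$ S  input=d d d $  — expand S -> Q d d
step 4: stack=$ d d Q  input=d d d $  — expand Q -> d
step 5: stack=$ d d d  input=d d d $  — match d
Stack after step 5: $ d d (top = d).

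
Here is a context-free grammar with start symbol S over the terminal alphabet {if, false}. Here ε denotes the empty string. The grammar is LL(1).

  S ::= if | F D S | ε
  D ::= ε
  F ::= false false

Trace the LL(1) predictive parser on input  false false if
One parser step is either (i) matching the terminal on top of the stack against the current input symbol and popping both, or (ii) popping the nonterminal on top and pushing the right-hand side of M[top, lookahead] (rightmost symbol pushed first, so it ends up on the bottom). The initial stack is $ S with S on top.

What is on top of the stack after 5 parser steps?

step 1: stack=$ S  input=false false if $  — expand S ::= F D S
step 2: stack=$ S D F  input=false false if $  — expand F ::= false false
step 3: stack=$ S D false false  input=false false if $  — match false
step 4: stack=$ S D false  input=false if $  — match false
step 5: stack=$ S D  input=if $  — expand D ::= ε
Stack after step 5: $ S (top = S).

S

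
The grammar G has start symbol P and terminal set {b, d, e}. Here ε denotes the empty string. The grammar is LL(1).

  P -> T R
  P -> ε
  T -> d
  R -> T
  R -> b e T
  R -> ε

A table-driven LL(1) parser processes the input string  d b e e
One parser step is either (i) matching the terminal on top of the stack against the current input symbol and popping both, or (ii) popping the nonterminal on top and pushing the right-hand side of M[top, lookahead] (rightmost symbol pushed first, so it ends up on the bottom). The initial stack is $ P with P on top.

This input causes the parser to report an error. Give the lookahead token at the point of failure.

step 1: stack=$ P  input=d b e e $  — expand P -> T R
step 2: stack=$ R T  input=d b e e $  — expand T -> d
step 3: stack=$ R d  input=d b e e $  — match d
step 4: stack=$ R  input=b e e $  — expand R -> b e T
step 5: stack=$ T e b  input=b e e $  — match b
step 6: stack=$ T e  input=e e $  — match e
step 7: stack=$ T  input=e $  — error: M[T, e] is empty

e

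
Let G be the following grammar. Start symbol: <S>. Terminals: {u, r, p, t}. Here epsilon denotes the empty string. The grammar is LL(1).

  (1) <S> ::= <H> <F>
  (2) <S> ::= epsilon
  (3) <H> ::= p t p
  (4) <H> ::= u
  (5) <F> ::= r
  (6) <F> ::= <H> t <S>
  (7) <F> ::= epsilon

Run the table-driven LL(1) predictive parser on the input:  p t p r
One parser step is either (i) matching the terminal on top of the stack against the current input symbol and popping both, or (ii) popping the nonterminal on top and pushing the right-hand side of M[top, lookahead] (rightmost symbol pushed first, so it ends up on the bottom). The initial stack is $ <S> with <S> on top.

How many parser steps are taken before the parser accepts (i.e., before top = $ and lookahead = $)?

7

step 1: stack=$ <S>  input=p t p r $  — expand <S> ::= <H> <F>
step 2: stack=$ <F> <H>  input=p t p r $  — expand <H> ::= p t p
step 3: stack=$ <F> p t p  input=p t p r $  — match p
step 4: stack=$ <F> p t  input=t p r $  — match t
step 5: stack=$ <F> p  input=p r $  — match p
step 6: stack=$ <F>  input=r $  — expand <F> ::= r
step 7: stack=$ r  input=r $  — match r
Accept reached after 7 steps.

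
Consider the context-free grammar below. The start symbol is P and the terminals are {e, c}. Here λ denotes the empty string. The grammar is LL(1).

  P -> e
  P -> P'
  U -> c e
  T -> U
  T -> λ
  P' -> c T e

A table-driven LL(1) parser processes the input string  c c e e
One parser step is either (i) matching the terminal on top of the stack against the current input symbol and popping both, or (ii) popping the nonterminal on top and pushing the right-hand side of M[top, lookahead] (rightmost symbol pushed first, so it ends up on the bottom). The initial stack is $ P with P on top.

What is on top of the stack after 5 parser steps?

step 1: stack=$ P  input=c c e e $  — expand P -> P'
step 2: stack=$ P'  input=c c e e $  — expand P' -> c T e
step 3: stack=$ e T c  input=c c e e $  — match c
step 4: stack=$ e T  input=c e e $  — expand T -> U
step 5: stack=$ e U  input=c e e $  — expand U -> c e
Stack after step 5: $ e e c (top = c).

c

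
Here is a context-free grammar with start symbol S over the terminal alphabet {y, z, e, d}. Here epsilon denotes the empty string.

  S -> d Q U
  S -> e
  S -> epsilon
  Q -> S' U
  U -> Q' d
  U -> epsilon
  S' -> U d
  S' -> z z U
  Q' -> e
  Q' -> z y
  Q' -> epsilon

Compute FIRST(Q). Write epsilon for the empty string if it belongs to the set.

FIRST(S) = {epsilon, d, e}
FIRST(Q') = {epsilon, e, z}
FIRST(U) = {epsilon, d, e, z}  (via Q' d)
FIRST(S') = {d, e, z}  (via U d)
FIRST(Q) = {d, e, z}  (via S' U)

{d, e, z}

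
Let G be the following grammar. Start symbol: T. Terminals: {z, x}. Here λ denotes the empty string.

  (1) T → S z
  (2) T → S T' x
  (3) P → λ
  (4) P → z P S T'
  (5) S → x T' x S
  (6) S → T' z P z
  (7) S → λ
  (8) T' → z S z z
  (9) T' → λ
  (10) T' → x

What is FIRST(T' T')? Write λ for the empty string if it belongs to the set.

FIRST(P): from P→λ we get {λ}; from P→z P S T' we get {z}. So FIRST(P) = {λ, z}.
FIRST(T'): from T'→z S z z we get {z}; from T'→λ we get {λ}; from T'→x we get {x}. So FIRST(T') = {λ, x, z}.
FIRST(S): from S→x T' x S we get {x}; from S→T' z P z we get {x, z}; from S→λ we get {λ}. So FIRST(S) = {λ, x, z}.
FIRST(T): from T→S z we get {x, z}; from T→S T' x we get {x, z}. So FIRST(T) = {x, z}.
FIRST(T' T'): take FIRST of each symbol in turn, carrying on past any symbol whose FIRST contains λ; result {λ, x, z}.

{λ, x, z}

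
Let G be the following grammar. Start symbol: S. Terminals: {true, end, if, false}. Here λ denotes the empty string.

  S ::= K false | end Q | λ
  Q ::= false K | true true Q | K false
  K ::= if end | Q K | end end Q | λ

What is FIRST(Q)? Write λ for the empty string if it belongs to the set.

FIRST(S): from S::=K false we get {end, false, if, true}; from S::=end Q we get {end}; from S::=λ we get {λ}. So FIRST(S) = {λ, end, false, if, true}.
FIRST(Q): from Q::=false K we get {false}; from Q::=true true Q we get {true}; from Q::=K false we get {end, false, if, true}. So FIRST(Q) = {end, false, if, true}.
FIRST(K): from K::=if end we get {if}; from K::=Q K we get {end, false, if, true}; from K::=end end Q we get {end}; from K::=λ we get {λ}. So FIRST(K) = {λ, end, false, if, true}.

{end, false, if, true}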